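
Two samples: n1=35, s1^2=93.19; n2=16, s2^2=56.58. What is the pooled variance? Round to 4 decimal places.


sp^2 = ((n1-1)*s1^2 + (n2-1)*s2^2)/(n1+n2-2)
(n1-1)*s1^2 = 34 * 93.19 = 3168.46
(n2-1)*s2^2 = 15 * 56.58 = 848.7
numerator = 3168.46 + 848.7 = 4017.16
n1+n2-2 = 49
sp^2 = 4017.16 / 49 = 14347/175 ≈ 81.982857

81.9829


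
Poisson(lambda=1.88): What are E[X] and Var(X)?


E[X] = Var(X) = lambda = 1.88

1.88, 1.88


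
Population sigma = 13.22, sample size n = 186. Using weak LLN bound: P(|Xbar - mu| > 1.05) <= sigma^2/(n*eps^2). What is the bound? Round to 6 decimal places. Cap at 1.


bound = min(1, sigma^2/(n*eps^2))
sigma^2 = 13.22^2 = 174.7684
n*eps^2 = 186 * 1.05^2 = 186 * 1.1025 = 205.065
sigma^2/(n*eps^2) = 174.7684 / 205.065 ≈ 0.85225855

0.852259


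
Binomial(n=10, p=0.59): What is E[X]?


E[X] = n*p = 10 * 0.59 = 5.9

5.9


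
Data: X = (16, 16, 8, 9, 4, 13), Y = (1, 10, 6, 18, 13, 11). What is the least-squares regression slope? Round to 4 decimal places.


b = sum((xi-xbar)(yi-ybar)) / sum((xi-xbar)^2)
n = 6, xbar = 66/6 = 11, ybar = 59/6 ≈ 9.833333
Sxy = sum((xi-xbar)(yi-ybar)) = -68
Sxx = sum((xi-xbar)^2) = 116
b = Sxy / Sxx = -17/29 ≈ -0.586207

-0.5862


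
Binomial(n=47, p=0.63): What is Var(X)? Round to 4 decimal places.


Var = n*p*(1-p) = 47 * 0.63 * 0.37 = 10.9557

10.9557


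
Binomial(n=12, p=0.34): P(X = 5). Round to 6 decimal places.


P = C(n,k) * p^k * (1-p)^(n-k)
C(12,5) = 792
p^k = 0.34^5 ≈ 0.004543542
(1-p)^(n-k) = 0.66^7 ≈ 0.05455161
P = 792 * 0.004543542 * 0.05455161 ≈ 0.196303

0.196303


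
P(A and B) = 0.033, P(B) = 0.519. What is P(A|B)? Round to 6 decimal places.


P(A|B) = P(A and B) / P(B) = 0.033 / 0.519 = 11/173 ≈ 0.06358382

0.063584


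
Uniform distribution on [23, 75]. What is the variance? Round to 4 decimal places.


Var = (b-a)^2 / 12
(b-a)^2 = (75 - 23)^2 = 2704
Var = 2704/12 ≈ 225.333333

225.3333


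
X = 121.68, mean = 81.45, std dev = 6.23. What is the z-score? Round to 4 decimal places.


z = (X - mu) / sigma
X - mu = 121.68 - 81.45 = 40.23
z = 40.23 / 6.23 = 4023/623 ≈ 6.457464

6.4575


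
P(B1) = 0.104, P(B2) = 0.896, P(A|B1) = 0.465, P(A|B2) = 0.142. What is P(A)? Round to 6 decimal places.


P(A) = P(A|B1)*P(B1) + P(A|B2)*P(B2)
P(A|B1)*P(B1) = 0.465 * 0.104 = 0.04836
P(A|B2)*P(B2) = 0.142 * 0.896 = 0.127232
P(A) = 0.04836 + 0.127232 = 0.175592

0.175592


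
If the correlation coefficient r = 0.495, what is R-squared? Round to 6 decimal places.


R^2 = r^2 = (0.495)^2 = 0.245025

0.245025


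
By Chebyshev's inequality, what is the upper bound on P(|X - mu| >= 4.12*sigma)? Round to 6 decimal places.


P <= 1/k^2
k^2 = 4.12^2 = 16.9744
1/k^2 = 1 / 16.9744 ≈ 0.05891224

0.058912


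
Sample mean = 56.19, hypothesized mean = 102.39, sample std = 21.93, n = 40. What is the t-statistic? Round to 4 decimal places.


t = (xbar - mu0) / (s/sqrt(n))
xbar - mu0 = 56.19 - 102.39 = -46.2
sqrt(40) ≈ 6.32455532
s/sqrt(n) = 21.93 / 6.32455532 ≈ 3.46743745
t = -46.2 / 3.46743745 ≈ -13.323961

-13.3240


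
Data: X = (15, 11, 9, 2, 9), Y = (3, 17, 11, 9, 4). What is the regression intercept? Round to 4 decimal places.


a = ybar - b*xbar, where b = sum((xi-xbar)(yi-ybar)) / sum((xi-xbar)^2)
n = 5, xbar = 46/5 = 9.2, ybar = 44/5 = 8.8
Sxy = sum((xi-xbar)(yi-ybar)) = -19.8
Sxx = sum((xi-xbar)^2) = 88.8
b = Sxy / Sxx = -33/148 ≈ -0.222973
a = 8.8 - (-0.222973) * 9.2 = 803/74 ≈ 10.851351

10.8514


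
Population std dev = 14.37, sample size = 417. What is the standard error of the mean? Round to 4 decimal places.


SE = sigma / sqrt(n)
sqrt(417) ≈ 20.420578
SE = 14.37 / 20.420578 ≈ 0.703702

0.7037


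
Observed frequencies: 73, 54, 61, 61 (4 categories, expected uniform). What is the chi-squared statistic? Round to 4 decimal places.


chi2 = sum((O-E)^2/E), E = total/4
total = 249, E = 249/4 = 62.25
(73 - 62.25)^2 / 62.25 = 115.5625 / 62.25 = 1849/996 ≈ 1.856426
(54 - 62.25)^2 / 62.25 = 68.0625 / 62.25 = 363/332 ≈ 1.093373
(61 - 62.25)^2 / 62.25 = 1.5625 / 62.25 = 25/996 ≈ 0.025100
(61 - 62.25)^2 / 62.25 = 1.5625 / 62.25 = 25/996 ≈ 0.025100
chi2 = 3

3.0000


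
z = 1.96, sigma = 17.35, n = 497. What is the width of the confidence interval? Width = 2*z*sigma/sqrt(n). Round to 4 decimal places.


width = 2*z*sigma/sqrt(n)
2*z*sigma = 2 * 1.96 * 17.35 = 68.012
sqrt(497) ≈ 22.293497
width = 68.012 / 22.293497 ≈ 3.050755

3.0508


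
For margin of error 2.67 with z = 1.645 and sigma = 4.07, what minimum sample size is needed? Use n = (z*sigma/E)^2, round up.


z*sigma/E = 1.645 * 4.07 / 2.67 ≈ 2.507547
(z*sigma/E)^2 ≈ 6.287791
round up: n = 7

7


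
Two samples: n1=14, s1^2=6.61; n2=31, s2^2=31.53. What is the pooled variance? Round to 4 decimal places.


sp^2 = ((n1-1)*s1^2 + (n2-1)*s2^2)/(n1+n2-2)
(n1-1)*s1^2 = 13 * 6.61 = 85.93
(n2-1)*s2^2 = 30 * 31.53 = 945.9
numerator = 85.93 + 945.9 = 1031.83
n1+n2-2 = 43
sp^2 = 1031.83 / 43 = 103183/4300 ≈ 23.996047

23.9960


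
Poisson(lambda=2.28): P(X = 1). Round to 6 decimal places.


P = e^(-lam) * lam^k / k!
e^(-2.28) ≈ 0.1022842
lam^k = 2.28^1 = 2.28
k! = 1! = 1
P = 0.1022842 * 2.28 / 1 ≈ 0.233208

0.233208


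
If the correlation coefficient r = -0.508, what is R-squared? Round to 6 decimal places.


R^2 = r^2 = (-0.508)^2 = 0.258064

0.258064


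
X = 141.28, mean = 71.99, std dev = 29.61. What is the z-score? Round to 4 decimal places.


z = (X - mu) / sigma
X - mu = 141.28 - 71.99 = 69.29
z = 69.29 / 29.61 = 6929/2961 ≈ 2.340088

2.3401


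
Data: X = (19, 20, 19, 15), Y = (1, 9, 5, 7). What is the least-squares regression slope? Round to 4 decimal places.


b = sum((xi-xbar)(yi-ybar)) / sum((xi-xbar)^2)
n = 4, xbar = 73/4 = 18.25, ybar = 22/4 = 5.5
Sxy = sum((xi-xbar)(yi-ybar)) = -2.5
Sxx = sum((xi-xbar)^2) = 14.75
b = Sxy / Sxx = -10/59 ≈ -0.169492

-0.1695


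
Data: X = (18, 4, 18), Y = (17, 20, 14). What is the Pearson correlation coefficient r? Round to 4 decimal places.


r = sum((xi-xbar)(yi-ybar)) / sqrt(sum((xi-xbar)^2) * sum((yi-ybar)^2))
n = 3, xbar = 40/3 ≈ 13.333333, ybar = 51/3 = 17
Sxy = sum((xi-xbar)(yi-ybar)) = -42
Sxx = sum((xi-xbar)^2) = 392/3 ≈ 130.666667
Syy = sum((yi-ybar)^2) = 18
sqrt(Sxx*Syy) ≈ 48.497423
r = Sxy / sqrt(Sxx*Syy) = -42 / 48.497423 ≈ -0.866025

-0.8660


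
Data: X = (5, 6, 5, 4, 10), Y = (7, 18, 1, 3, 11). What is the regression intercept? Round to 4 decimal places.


a = ybar - b*xbar, where b = sum((xi-xbar)(yi-ybar)) / sum((xi-xbar)^2)
n = 5, xbar = 30/5 = 6, ybar = 40/5 = 8
Sxy = sum((xi-xbar)(yi-ybar)) = 30
Sxx = sum((xi-xbar)^2) = 22
b = Sxy / Sxx = 15/11 ≈ 1.363636
a = 8 - 1.363636 * 6 = -2/11 ≈ -0.181818

-0.1818


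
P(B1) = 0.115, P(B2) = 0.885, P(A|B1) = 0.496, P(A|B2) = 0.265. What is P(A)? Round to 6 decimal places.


P(A) = P(A|B1)*P(B1) + P(A|B2)*P(B2)
P(A|B1)*P(B1) = 0.496 * 0.115 = 0.05704
P(A|B2)*P(B2) = 0.265 * 0.885 = 0.234525
P(A) = 0.05704 + 0.234525 = 0.291565

0.291565


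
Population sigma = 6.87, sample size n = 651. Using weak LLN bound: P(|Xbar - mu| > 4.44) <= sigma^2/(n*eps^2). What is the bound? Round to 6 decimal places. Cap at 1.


bound = min(1, sigma^2/(n*eps^2))
sigma^2 = 6.87^2 = 47.1969
n*eps^2 = 651 * 4.44^2 = 651 * 19.7136 = 12833.5536
sigma^2/(n*eps^2) = 47.1969 / 12833.5536 ≈ 0.00367762

0.003678


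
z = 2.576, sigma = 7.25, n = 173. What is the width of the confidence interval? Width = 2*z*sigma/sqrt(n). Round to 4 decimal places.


width = 2*z*sigma/sqrt(n)
2*z*sigma = 2 * 2.576 * 7.25 = 37.352
sqrt(173) ≈ 13.152946
width = 37.352 / 13.152946 ≈ 2.839820

2.8398


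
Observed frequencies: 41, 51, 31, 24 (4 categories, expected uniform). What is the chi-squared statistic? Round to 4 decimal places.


chi2 = sum((O-E)^2/E), E = total/4
total = 147, E = 147/4 = 36.75
(41 - 36.75)^2 / 36.75 = 18.0625 / 36.75 = 289/588 ≈ 0.491497
(51 - 36.75)^2 / 36.75 = 203.0625 / 36.75 = 1083/196 ≈ 5.525510
(31 - 36.75)^2 / 36.75 = 33.0625 / 36.75 = 529/588 ≈ 0.899660
(24 - 36.75)^2 / 36.75 = 162.5625 / 36.75 = 867/196 ≈ 4.423469
chi2 = 1667/147 ≈ 11.340136

11.3401


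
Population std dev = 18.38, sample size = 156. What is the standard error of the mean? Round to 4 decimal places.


SE = sigma / sqrt(n)
sqrt(156) ≈ 12.489996
SE = 18.38 / 12.489996 ≈ 1.471578

1.4716


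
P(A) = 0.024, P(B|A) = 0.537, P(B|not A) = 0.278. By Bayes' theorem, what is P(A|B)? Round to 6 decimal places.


P(A|B) = P(B|A)*P(A) / P(B), P(B) = P(B|A)*P(A) + P(B|not A)*P(not A)
P(B|A)*P(A) = 0.537 * 0.024 = 0.012888
P(B|not A)*P(not A) = 0.278 * 0.976 = 0.271328
P(B) = 0.012888 + 0.271328 = 0.284216
P(A|B) = 0.012888 / 0.284216 ≈ 0.04534579

0.045346


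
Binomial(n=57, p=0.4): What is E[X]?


E[X] = n*p = 57 * 0.4 = 22.8

22.8


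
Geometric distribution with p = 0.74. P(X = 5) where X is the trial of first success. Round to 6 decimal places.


P = (1-p)^(k-1) * p
(1-p)^(k-1) = 0.26^4 = 0.00456976
P = 0.00456976 * 0.74 ≈ 0.003381622

0.003382


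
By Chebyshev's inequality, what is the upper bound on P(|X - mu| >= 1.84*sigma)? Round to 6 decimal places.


P <= 1/k^2
k^2 = 1.84^2 = 3.3856
1/k^2 = 1 / 3.3856 = 625/2116 ≈ 0.29536862

0.295369


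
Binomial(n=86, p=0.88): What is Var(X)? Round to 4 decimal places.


Var = n*p*(1-p) = 86 * 0.88 * 0.12 = 9.0816

9.0816


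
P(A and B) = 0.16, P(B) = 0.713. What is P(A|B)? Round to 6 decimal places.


P(A|B) = P(A and B) / P(B) = 0.16 / 0.713 = 160/713 ≈ 0.22440393

0.224404


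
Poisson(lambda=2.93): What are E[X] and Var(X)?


E[X] = Var(X) = lambda = 2.93

2.93, 2.93


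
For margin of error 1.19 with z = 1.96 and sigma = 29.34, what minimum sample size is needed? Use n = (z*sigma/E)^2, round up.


z*sigma/E = 1.96 * 29.34 / 1.19 = 20538/425 ≈ 48.324706
(z*sigma/E)^2 ≈ 2335.277199
round up: n = 2336

2336


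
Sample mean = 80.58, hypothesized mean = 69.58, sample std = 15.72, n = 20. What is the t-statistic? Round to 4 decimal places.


t = (xbar - mu0) / (s/sqrt(n))
xbar - mu0 = 80.58 - 69.58 = 11
sqrt(20) ≈ 4.47213595
s/sqrt(n) = 15.72 / 4.47213595 ≈ 3.51509886
t = 11 / 3.51509886 ≈ 3.129357

3.1294


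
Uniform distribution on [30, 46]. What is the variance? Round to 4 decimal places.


Var = (b-a)^2 / 12
(b-a)^2 = (46 - 30)^2 = 256
Var = 256/12 ≈ 21.333333

21.3333


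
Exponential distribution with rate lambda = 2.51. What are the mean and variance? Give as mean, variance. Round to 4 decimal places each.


mean = 1/lam, var = 1/lam^2
mean = 1 / 2.51 = 100/251 ≈ 0.398406
lam^2 = 2.51^2 = 6.3001
var = 1 / 6.3001 ≈ 0.158728

0.3984, 0.1587


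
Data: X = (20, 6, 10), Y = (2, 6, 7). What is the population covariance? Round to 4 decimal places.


Cov = (1/n)*sum((xi-xbar)(yi-ybar))
n = 3, xbar = 36/3 = 12, ybar = 15/3 = 5
sum((xi-xbar)(yi-ybar)) = -34
Cov = -34 / 3 = -34/3 ≈ -11.333333

-11.3333


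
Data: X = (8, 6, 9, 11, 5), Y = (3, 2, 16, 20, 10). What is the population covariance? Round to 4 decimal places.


Cov = (1/n)*sum((xi-xbar)(yi-ybar))
n = 5, xbar = 39/5 = 7.8, ybar = 51/5 = 10.2
sum((xi-xbar)(yi-ybar)) = 52.2
Cov = 52.2 / 5 = 10.44

10.4400


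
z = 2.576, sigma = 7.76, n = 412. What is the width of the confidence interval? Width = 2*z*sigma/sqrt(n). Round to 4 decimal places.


width = 2*z*sigma/sqrt(n)
2*z*sigma = 2 * 2.576 * 7.76 = 39.97952
sqrt(412) ≈ 20.297783
width = 39.97952 / 20.297783 ≈ 1.969650

1.9696


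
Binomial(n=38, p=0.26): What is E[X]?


E[X] = n*p = 38 * 0.26 = 9.88

9.88


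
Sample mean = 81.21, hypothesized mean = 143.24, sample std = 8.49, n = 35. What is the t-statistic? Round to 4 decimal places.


t = (xbar - mu0) / (s/sqrt(n))
xbar - mu0 = 81.21 - 143.24 = -62.03
sqrt(35) ≈ 5.91607978
s/sqrt(n) = 8.49 / 5.91607978 ≈ 1.43507192
t = -62.03 / 1.43507192 ≈ -43.224314

-43.2243


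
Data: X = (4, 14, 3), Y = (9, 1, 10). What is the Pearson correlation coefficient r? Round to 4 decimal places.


r = sum((xi-xbar)(yi-ybar)) / sqrt(sum((xi-xbar)^2) * sum((yi-ybar)^2))
n = 3, xbar = 21/3 = 7, ybar = 20/3 ≈ 6.666667
Sxy = sum((xi-xbar)(yi-ybar)) = -60
Sxx = sum((xi-xbar)^2) = 74
Syy = sum((yi-ybar)^2) = 146/3 ≈ 48.666667
sqrt(Sxx*Syy) ≈ 60.011110
r = Sxy / sqrt(Sxx*Syy) = -60 / 60.011110 ≈ -0.999815

-0.9998


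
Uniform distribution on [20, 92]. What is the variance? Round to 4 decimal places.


Var = (b-a)^2 / 12
(b-a)^2 = (92 - 20)^2 = 5184
Var = 5184/12 = 432

432.0000


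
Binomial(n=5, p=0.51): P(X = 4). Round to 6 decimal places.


P = C(n,k) * p^k * (1-p)^(n-k)
C(5,4) = 5
p^k = 0.51^4 = 0.06765201
(1-p)^(n-k) = 0.49^1 = 0.49
P = 5 * 0.06765201 * 0.49 ≈ 0.165747

0.165747


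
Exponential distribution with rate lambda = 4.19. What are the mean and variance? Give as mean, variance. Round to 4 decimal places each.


mean = 1/lam, var = 1/lam^2
mean = 1 / 4.19 = 100/419 ≈ 0.238663
lam^2 = 4.19^2 = 17.5561
var = 1 / 17.5561 ≈ 0.056960

0.2387, 0.0570


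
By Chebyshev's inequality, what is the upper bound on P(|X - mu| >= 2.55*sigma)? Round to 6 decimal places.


P <= 1/k^2
k^2 = 2.55^2 = 6.5025
1/k^2 = 1 / 6.5025 = 400/2601 ≈ 0.15378700

0.153787


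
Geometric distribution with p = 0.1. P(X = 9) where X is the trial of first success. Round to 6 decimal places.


P = (1-p)^(k-1) * p
(1-p)^(k-1) = 0.9^8 ≈ 0.4304672
P = 0.4304672 * 0.1 ≈ 0.04304672

0.043047


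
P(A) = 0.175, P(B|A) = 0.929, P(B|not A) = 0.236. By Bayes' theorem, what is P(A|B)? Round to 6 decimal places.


P(A|B) = P(B|A)*P(A) / P(B), P(B) = P(B|A)*P(A) + P(B|not A)*P(not A)
P(B|A)*P(A) = 0.929 * 0.175 = 0.162575
P(B|not A)*P(not A) = 0.236 * 0.825 = 0.1947
P(B) = 0.162575 + 0.1947 = 0.357275
P(A|B) = 0.162575 / 0.357275 ≈ 0.45504163

0.455042


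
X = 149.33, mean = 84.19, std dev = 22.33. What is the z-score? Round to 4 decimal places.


z = (X - mu) / sigma
X - mu = 149.33 - 84.19 = 65.14
z = 65.14 / 22.33 = 6514/2233 ≈ 2.917152

2.9172


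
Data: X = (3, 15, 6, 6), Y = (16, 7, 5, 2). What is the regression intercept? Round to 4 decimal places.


a = ybar - b*xbar, where b = sum((xi-xbar)(yi-ybar)) / sum((xi-xbar)^2)
n = 4, xbar = 30/4 = 7.5, ybar = 30/4 = 7.5
Sxy = sum((xi-xbar)(yi-ybar)) = -30
Sxx = sum((xi-xbar)^2) = 81
b = Sxy / Sxx = -10/27 ≈ -0.370370
a = 7.5 - (-0.370370) * 7.5 = 185/18 ≈ 10.277778

10.2778


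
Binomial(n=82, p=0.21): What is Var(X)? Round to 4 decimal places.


Var = n*p*(1-p) = 82 * 0.21 * 0.79 = 13.6038

13.6038


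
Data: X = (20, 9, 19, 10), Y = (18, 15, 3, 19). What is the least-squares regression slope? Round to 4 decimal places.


b = sum((xi-xbar)(yi-ybar)) / sum((xi-xbar)^2)
n = 4, xbar = 58/4 = 14.5, ybar = 55/4 = 13.75
Sxy = sum((xi-xbar)(yi-ybar)) = -55.5
Sxx = sum((xi-xbar)^2) = 101
b = Sxy / Sxx = -111/202 ≈ -0.549505

-0.5495


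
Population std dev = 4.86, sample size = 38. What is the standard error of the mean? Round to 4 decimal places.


SE = sigma / sqrt(n)
sqrt(38) ≈ 6.164414
SE = 4.86 / 6.164414 ≈ 0.788396

0.7884


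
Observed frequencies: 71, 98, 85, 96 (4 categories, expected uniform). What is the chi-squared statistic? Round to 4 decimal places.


chi2 = sum((O-E)^2/E), E = total/4
total = 350, E = 350/4 = 87.5
(71 - 87.5)^2 / 87.5 = 272.25 / 87.5 = 1089/350 ≈ 3.111429
(98 - 87.5)^2 / 87.5 = 110.25 / 87.5 = 1.26
(85 - 87.5)^2 / 87.5 = 6.25 / 87.5 = 1/14 ≈ 0.071429
(96 - 87.5)^2 / 87.5 = 72.25 / 87.5 = 289/350 ≈ 0.825714
chi2 = 922/175 ≈ 5.268571

5.2686


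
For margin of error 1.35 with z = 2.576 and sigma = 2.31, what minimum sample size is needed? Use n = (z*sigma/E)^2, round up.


z*sigma/E = 2.576 * 2.31 / 1.35 = 24794/5625 ≈ 4.407822
(z*sigma/E)^2 ≈ 19.428897
round up: n = 20

20


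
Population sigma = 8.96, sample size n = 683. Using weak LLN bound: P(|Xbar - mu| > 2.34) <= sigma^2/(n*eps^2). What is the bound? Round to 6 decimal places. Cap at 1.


bound = min(1, sigma^2/(n*eps^2))
sigma^2 = 8.96^2 = 80.2816
n*eps^2 = 683 * 2.34^2 = 683 * 5.4756 = 3739.8348
sigma^2/(n*eps^2) = 80.2816 / 3739.8348 ≈ 0.02146662

0.021467


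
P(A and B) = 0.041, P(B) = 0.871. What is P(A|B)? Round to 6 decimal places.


P(A|B) = P(A and B) / P(B) = 0.041 / 0.871 = 41/871 ≈ 0.04707233

0.047072


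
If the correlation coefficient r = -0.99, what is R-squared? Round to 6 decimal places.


R^2 = r^2 = (-0.99)^2 = 0.9801

0.980100


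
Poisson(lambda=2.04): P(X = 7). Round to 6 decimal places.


P = e^(-lam) * lam^k / k!
e^(-2.04) ≈ 0.1300287
lam^k = 2.04^7 ≈ 147.031765
k! = 7! = 5040
P = 0.1300287 * 147.031765 / 5040 ≈ 0.003793

0.003793


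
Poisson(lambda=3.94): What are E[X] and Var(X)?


E[X] = Var(X) = lambda = 3.94

3.94, 3.94


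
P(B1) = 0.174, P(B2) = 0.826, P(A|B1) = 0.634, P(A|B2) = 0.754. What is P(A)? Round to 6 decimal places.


P(A) = P(A|B1)*P(B1) + P(A|B2)*P(B2)
P(A|B1)*P(B1) = 0.634 * 0.174 = 0.110316
P(A|B2)*P(B2) = 0.754 * 0.826 = 0.622804
P(A) = 0.110316 + 0.622804 = 0.73312

0.733120


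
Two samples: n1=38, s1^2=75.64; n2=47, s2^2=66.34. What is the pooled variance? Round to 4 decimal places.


sp^2 = ((n1-1)*s1^2 + (n2-1)*s2^2)/(n1+n2-2)
(n1-1)*s1^2 = 37 * 75.64 = 2798.68
(n2-1)*s2^2 = 46 * 66.34 = 3051.64
numerator = 2798.68 + 3051.64 = 5850.32
n1+n2-2 = 83
sp^2 = 5850.32 / 83 = 146258/2075 ≈ 70.485783

70.4858


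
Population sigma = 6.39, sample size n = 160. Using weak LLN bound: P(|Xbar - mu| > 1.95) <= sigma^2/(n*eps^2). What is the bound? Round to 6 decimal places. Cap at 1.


bound = min(1, sigma^2/(n*eps^2))
sigma^2 = 6.39^2 = 40.8321
n*eps^2 = 160 * 1.95^2 = 160 * 3.8025 = 608.4
sigma^2/(n*eps^2) = 40.8321 / 608.4 ≈ 0.06711391

0.067114


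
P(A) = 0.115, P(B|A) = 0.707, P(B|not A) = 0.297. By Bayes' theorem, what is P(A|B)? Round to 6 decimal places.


P(A|B) = P(B|A)*P(A) / P(B), P(B) = P(B|A)*P(A) + P(B|not A)*P(not A)
P(B|A)*P(A) = 0.707 * 0.115 = 0.081305
P(B|not A)*P(not A) = 0.297 * 0.885 = 0.262845
P(B) = 0.081305 + 0.262845 = 0.34415
P(A|B) = 0.081305 / 0.34415 ≈ 0.23624873

0.236249


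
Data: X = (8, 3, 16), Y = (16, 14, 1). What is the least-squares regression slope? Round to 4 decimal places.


b = sum((xi-xbar)(yi-ybar)) / sum((xi-xbar)^2)
n = 3, xbar = 27/3 = 9, ybar = 31/3 ≈ 10.333333
Sxy = sum((xi-xbar)(yi-ybar)) = -93
Sxx = sum((xi-xbar)^2) = 86
b = Sxy / Sxx = -93/86 ≈ -1.081395

-1.0814


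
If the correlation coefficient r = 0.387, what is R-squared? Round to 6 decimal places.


R^2 = r^2 = (0.387)^2 = 0.149769

0.149769


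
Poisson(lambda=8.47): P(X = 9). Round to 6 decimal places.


P = e^(-lam) * lam^k / k!
e^(-8.47) ≈ 0.0002096649
lam^k = 8.47^9 ≈ 224362718.221161
k! = 9! = 362880
P = 0.0002096649 * 224362718.221161 / 362880 ≈ 0.129632

0.129632


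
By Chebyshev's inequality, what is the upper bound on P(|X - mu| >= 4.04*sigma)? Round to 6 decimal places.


P <= 1/k^2
k^2 = 4.04^2 = 16.3216
1/k^2 = 1 / 16.3216 ≈ 0.06126850

0.061269


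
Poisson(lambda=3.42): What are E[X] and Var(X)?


E[X] = Var(X) = lambda = 3.42

3.42, 3.42


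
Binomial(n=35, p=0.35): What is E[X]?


E[X] = n*p = 35 * 0.35 = 12.25

12.25


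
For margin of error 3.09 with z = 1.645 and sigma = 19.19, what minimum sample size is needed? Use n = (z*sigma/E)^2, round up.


z*sigma/E = 1.645 * 19.19 / 3.09 ≈ 10.216036
(z*sigma/E)^2 ≈ 104.367383
round up: n = 105

105


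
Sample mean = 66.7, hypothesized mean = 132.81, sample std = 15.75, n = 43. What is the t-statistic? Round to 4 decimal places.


t = (xbar - mu0) / (s/sqrt(n))
xbar - mu0 = 66.7 - 132.81 = -66.11
sqrt(43) ≈ 6.55743852
s/sqrt(n) = 15.75 / 6.55743852 ≈ 2.40185248
t = -66.11 / 2.40185248 ≈ -27.524588

-27.5246


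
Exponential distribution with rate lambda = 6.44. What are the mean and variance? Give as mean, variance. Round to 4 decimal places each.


mean = 1/lam, var = 1/lam^2
mean = 1 / 6.44 = 25/161 ≈ 0.155280
lam^2 = 6.44^2 = 41.4736
var = 1 / 41.4736 ≈ 0.024112

0.1553, 0.0241


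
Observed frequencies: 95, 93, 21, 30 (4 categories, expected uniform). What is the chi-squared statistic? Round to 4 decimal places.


chi2 = sum((O-E)^2/E), E = total/4
total = 239, E = 239/4 = 59.75
(95 - 59.75)^2 / 59.75 = 1242.5625 / 59.75 = 19881/956 ≈ 20.796025
(93 - 59.75)^2 / 59.75 = 1105.5625 / 59.75 = 17689/956 ≈ 18.503138
(21 - 59.75)^2 / 59.75 = 1501.5625 / 59.75 = 24025/956 ≈ 25.130753
(30 - 59.75)^2 / 59.75 = 885.0625 / 59.75 = 14161/956 ≈ 14.812762
chi2 = 18939/239 ≈ 79.242678

79.2427


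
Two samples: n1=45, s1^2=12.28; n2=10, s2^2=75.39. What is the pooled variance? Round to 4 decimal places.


sp^2 = ((n1-1)*s1^2 + (n2-1)*s2^2)/(n1+n2-2)
(n1-1)*s1^2 = 44 * 12.28 = 540.32
(n2-1)*s2^2 = 9 * 75.39 = 678.51
numerator = 540.32 + 678.51 = 1218.83
n1+n2-2 = 53
sp^2 = 1218.83 / 53 = 121883/5300 ≈ 22.996792

22.9968


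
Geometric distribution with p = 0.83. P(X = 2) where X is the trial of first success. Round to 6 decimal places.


P = (1-p)^(k-1) * p
(1-p)^(k-1) = 0.17^1 = 0.17
P = 0.17 * 0.83 = 0.1411

0.141100


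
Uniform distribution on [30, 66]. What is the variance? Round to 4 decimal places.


Var = (b-a)^2 / 12
(b-a)^2 = (66 - 30)^2 = 1296
Var = 1296/12 = 108

108.0000


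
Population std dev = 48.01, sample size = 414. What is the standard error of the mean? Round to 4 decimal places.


SE = sigma / sqrt(n)
sqrt(414) ≈ 20.346990
SE = 48.01 / 20.346990 ≈ 2.359563

2.3596


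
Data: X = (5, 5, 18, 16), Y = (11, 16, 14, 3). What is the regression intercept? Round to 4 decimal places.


a = ybar - b*xbar, where b = sum((xi-xbar)(yi-ybar)) / sum((xi-xbar)^2)
n = 4, xbar = 44/4 = 11, ybar = 44/4 = 11
Sxy = sum((xi-xbar)(yi-ybar)) = -49
Sxx = sum((xi-xbar)^2) = 146
b = Sxy / Sxx = -49/146 ≈ -0.335616
a = 11 - (-0.335616) * 11 = 2145/146 ≈ 14.691781

14.6918


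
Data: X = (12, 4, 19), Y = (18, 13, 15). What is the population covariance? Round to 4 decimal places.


Cov = (1/n)*sum((xi-xbar)(yi-ybar))
n = 3, xbar = 35/3 ≈ 11.666667, ybar = 46/3 ≈ 15.333333
sum((xi-xbar)(yi-ybar)) = 49/3 ≈ 16.333333
Cov = 16.333333 / 3 = 49/9 ≈ 5.444444

5.4444


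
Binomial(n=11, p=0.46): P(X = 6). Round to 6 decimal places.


P = C(n,k) * p^k * (1-p)^(n-k)
C(11,6) = 462
p^k = 0.46^6 ≈ 0.009474297
(1-p)^(n-k) = 0.54^5 ≈ 0.04591650
P = 462 * 0.009474297 * 0.04591650 ≈ 0.200982

0.200982


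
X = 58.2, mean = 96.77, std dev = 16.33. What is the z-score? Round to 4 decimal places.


z = (X - mu) / sigma
X - mu = 58.2 - 96.77 = -38.57
z = -38.57 / 16.33 = -3857/1633 ≈ -2.361911

-2.3619


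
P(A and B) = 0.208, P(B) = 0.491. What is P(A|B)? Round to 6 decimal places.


P(A|B) = P(A and B) / P(B) = 0.208 / 0.491 = 208/491 ≈ 0.42362525

0.423625


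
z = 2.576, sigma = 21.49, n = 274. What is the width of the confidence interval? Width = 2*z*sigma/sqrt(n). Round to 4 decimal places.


width = 2*z*sigma/sqrt(n)
2*z*sigma = 2 * 2.576 * 21.49 = 110.71648
sqrt(274) ≈ 16.552945
width = 110.71648 / 16.552945 ≈ 6.688627

6.6886


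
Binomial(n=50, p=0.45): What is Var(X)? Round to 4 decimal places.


Var = n*p*(1-p) = 50 * 0.45 * 0.55 = 12.375

12.3750


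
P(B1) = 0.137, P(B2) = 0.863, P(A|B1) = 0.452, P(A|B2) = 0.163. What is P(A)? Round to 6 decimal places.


P(A) = P(A|B1)*P(B1) + P(A|B2)*P(B2)
P(A|B1)*P(B1) = 0.452 * 0.137 = 0.061924
P(A|B2)*P(B2) = 0.163 * 0.863 = 0.140669
P(A) = 0.061924 + 0.140669 = 0.202593

0.202593


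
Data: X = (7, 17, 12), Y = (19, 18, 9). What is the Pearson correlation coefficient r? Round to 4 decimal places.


r = sum((xi-xbar)(yi-ybar)) / sqrt(sum((xi-xbar)^2) * sum((yi-ybar)^2))
n = 3, xbar = 36/3 = 12, ybar = 46/3 ≈ 15.333333
Sxy = sum((xi-xbar)(yi-ybar)) = -5
Sxx = sum((xi-xbar)^2) = 50
Syy = sum((yi-ybar)^2) = 182/3 ≈ 60.666667
sqrt(Sxx*Syy) ≈ 55.075705
r = Sxy / sqrt(Sxx*Syy) = -5 / 55.075705 ≈ -0.090784

-0.0908


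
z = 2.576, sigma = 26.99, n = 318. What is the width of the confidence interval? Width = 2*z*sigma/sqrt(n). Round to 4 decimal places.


width = 2*z*sigma/sqrt(n)
2*z*sigma = 2 * 2.576 * 26.99 = 139.05248
sqrt(318) ≈ 17.832555
width = 139.05248 / 17.832555 ≈ 7.797676

7.7977


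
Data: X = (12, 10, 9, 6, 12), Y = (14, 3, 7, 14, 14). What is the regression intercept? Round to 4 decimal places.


a = ybar - b*xbar, where b = sum((xi-xbar)(yi-ybar)) / sum((xi-xbar)^2)
n = 5, xbar = 49/5 = 9.8, ybar = 52/5 = 10.4
Sxy = sum((xi-xbar)(yi-ybar)) = 3.4
Sxx = sum((xi-xbar)^2) = 24.8
b = Sxy / Sxx = 17/124 ≈ 0.137097
a = 10.4 - 0.137097 * 9.8 = 1123/124 ≈ 9.056452

9.0565


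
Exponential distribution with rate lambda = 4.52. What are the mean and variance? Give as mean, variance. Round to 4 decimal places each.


mean = 1/lam, var = 1/lam^2
mean = 1 / 4.52 = 25/113 ≈ 0.221239
lam^2 = 4.52^2 = 20.4304
var = 1 / 20.4304 ≈ 0.048947

0.2212, 0.0489


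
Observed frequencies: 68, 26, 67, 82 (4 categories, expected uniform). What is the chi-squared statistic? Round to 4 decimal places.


chi2 = sum((O-E)^2/E), E = total/4
total = 243, E = 243/4 = 60.75
(68 - 60.75)^2 / 60.75 = 52.5625 / 60.75 = 841/972 ≈ 0.865226
(26 - 60.75)^2 / 60.75 = 1207.5625 / 60.75 = 19321/972 ≈ 19.877572
(67 - 60.75)^2 / 60.75 = 39.0625 / 60.75 = 625/972 ≈ 0.643004
(82 - 60.75)^2 / 60.75 = 451.5625 / 60.75 = 7225/972 ≈ 7.433128
chi2 = 7003/243 ≈ 28.818930

28.8189


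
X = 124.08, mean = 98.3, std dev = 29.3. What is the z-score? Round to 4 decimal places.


z = (X - mu) / sigma
X - mu = 124.08 - 98.3 = 25.78
z = 25.78 / 29.3 = 1289/1465 ≈ 0.879863

0.8799


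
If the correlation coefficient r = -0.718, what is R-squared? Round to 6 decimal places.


R^2 = r^2 = (-0.718)^2 = 0.515524

0.515524


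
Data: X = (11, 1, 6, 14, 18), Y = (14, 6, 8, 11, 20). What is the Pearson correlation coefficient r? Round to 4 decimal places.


r = sum((xi-xbar)(yi-ybar)) / sqrt(sum((xi-xbar)^2) * sum((yi-ybar)^2))
n = 5, xbar = 50/5 = 10, ybar = 59/5 = 11.8
Sxy = sum((xi-xbar)(yi-ybar)) = 132
Sxx = sum((xi-xbar)^2) = 178
Syy = sum((yi-ybar)^2) = 120.8
sqrt(Sxx*Syy) ≈ 146.636967
r = Sxy / sqrt(Sxx*Syy) = 132 / 146.636967 ≈ 0.900182

0.9002


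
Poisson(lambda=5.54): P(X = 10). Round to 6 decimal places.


P = e^(-lam) * lam^k / k!
e^(-5.54) ≈ 0.003926527
lam^k = 5.54^10 ≈ 27233135.522823
k! = 10! = 3628800
P = 0.003926527 * 27233135.522823 / 3628800 ≈ 0.029467

0.029467


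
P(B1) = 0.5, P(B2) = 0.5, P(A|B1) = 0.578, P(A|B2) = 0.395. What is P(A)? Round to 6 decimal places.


P(A) = P(A|B1)*P(B1) + P(A|B2)*P(B2)
P(A|B1)*P(B1) = 0.578 * 0.5 = 0.289
P(A|B2)*P(B2) = 0.395 * 0.5 = 0.1975
P(A) = 0.289 + 0.1975 = 0.4865

0.486500


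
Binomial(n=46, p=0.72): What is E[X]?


E[X] = n*p = 46 * 0.72 = 33.12

33.12


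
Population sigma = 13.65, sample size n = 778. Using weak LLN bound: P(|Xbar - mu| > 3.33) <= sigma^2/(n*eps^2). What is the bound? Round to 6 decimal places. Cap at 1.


bound = min(1, sigma^2/(n*eps^2))
sigma^2 = 13.65^2 = 186.3225
n*eps^2 = 778 * 3.33^2 = 778 * 11.0889 = 8627.1642
sigma^2/(n*eps^2) = 186.3225 / 8627.1642 ≈ 0.02159719

0.021597


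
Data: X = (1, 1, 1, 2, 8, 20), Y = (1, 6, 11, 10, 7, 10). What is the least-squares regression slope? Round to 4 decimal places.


b = sum((xi-xbar)(yi-ybar)) / sum((xi-xbar)^2)
n = 6, xbar = 33/6 = 5.5, ybar = 45/6 = 7.5
Sxy = sum((xi-xbar)(yi-ybar)) = 46.5
Sxx = sum((xi-xbar)^2) = 289.5
b = Sxy / Sxx = 31/193 ≈ 0.160622

0.1606


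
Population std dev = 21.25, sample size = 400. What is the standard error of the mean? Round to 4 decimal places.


SE = sigma / sqrt(n)
sqrt(400) = 20
SE = 21.25 / 20 = 1.0625

1.0625


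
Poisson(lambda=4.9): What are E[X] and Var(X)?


E[X] = Var(X) = lambda = 4.9

4.9, 4.9


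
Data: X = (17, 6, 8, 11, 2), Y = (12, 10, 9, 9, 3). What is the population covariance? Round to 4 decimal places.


Cov = (1/n)*sum((xi-xbar)(yi-ybar))
n = 5, xbar = 44/5 = 8.8, ybar = 43/5 = 8.6
sum((xi-xbar)(yi-ybar)) = 62.6
Cov = 62.6 / 5 = 12.52

12.5200


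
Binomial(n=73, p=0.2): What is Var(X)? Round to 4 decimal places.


Var = n*p*(1-p) = 73 * 0.2 * 0.8 = 11.68

11.6800


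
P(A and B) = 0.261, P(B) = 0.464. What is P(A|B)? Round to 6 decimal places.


P(A|B) = P(A and B) / P(B) = 0.261 / 0.464 = 0.5625

0.562500


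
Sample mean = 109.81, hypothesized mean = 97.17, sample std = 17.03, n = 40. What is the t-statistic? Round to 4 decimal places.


t = (xbar - mu0) / (s/sqrt(n))
xbar - mu0 = 109.81 - 97.17 = 12.64
sqrt(40) ≈ 6.32455532
s/sqrt(n) = 17.03 / 6.32455532 ≈ 2.69267943
t = 12.64 / 2.69267943 ≈ 4.694209

4.6942


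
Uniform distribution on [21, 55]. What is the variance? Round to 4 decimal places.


Var = (b-a)^2 / 12
(b-a)^2 = (55 - 21)^2 = 1156
Var = 1156/12 ≈ 96.333333

96.3333


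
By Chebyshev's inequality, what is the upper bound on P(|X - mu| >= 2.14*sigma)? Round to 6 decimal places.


P <= 1/k^2
k^2 = 2.14^2 = 4.5796
1/k^2 = 1 / 4.5796 ≈ 0.21835968

0.218360


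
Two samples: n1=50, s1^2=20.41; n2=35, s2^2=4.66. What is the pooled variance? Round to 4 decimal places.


sp^2 = ((n1-1)*s1^2 + (n2-1)*s2^2)/(n1+n2-2)
(n1-1)*s1^2 = 49 * 20.41 = 1000.09
(n2-1)*s2^2 = 34 * 4.66 = 158.44
numerator = 1000.09 + 158.44 = 1158.53
n1+n2-2 = 83
sp^2 = 1158.53 / 83 = 115853/8300 ≈ 13.958193

13.9582


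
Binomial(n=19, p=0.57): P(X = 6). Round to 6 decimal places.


P = C(n,k) * p^k * (1-p)^(n-k)
C(19,6) = 27132
p^k = 0.57^6 ≈ 0.03429645
(1-p)^(n-k) = 0.43^13 ≈ 0.00001718264
P = 27132 * 0.03429645 * 0.00001718264 ≈ 0.015989

0.015989


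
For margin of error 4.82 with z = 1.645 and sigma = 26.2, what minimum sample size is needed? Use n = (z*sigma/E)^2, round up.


z*sigma/E = 1.645 * 26.2 / 4.82 = 43099/4820 ≈ 8.941701
(z*sigma/E)^2 ≈ 79.954021
round up: n = 80

80


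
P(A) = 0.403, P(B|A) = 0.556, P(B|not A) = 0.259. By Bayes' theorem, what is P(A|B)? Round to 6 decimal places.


P(A|B) = P(B|A)*P(A) / P(B), P(B) = P(B|A)*P(A) + P(B|not A)*P(not A)
P(B|A)*P(A) = 0.556 * 0.403 = 0.224068
P(B|not A)*P(not A) = 0.259 * 0.597 = 0.154623
P(B) = 0.224068 + 0.154623 = 0.378691
P(A|B) = 0.224068 / 0.378691 ≈ 0.59169085

0.591691


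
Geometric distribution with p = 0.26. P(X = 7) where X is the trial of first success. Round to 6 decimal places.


P = (1-p)^(k-1) * p
(1-p)^(k-1) = 0.74^6 ≈ 0.1642065
P = 0.1642065 * 0.26 ≈ 0.04269369

0.042694


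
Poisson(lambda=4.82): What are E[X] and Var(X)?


E[X] = Var(X) = lambda = 4.82

4.82, 4.82


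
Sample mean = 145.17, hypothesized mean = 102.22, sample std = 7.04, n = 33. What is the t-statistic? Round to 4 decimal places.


t = (xbar - mu0) / (s/sqrt(n))
xbar - mu0 = 145.17 - 102.22 = 42.95
sqrt(33) ≈ 5.74456265
s/sqrt(n) = 7.04 / 5.74456265 ≈ 1.22550670
t = 42.95 / 1.22550670 ≈ 35.046728

35.0467


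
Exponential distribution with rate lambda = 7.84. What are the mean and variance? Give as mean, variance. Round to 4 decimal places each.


mean = 1/lam, var = 1/lam^2
mean = 1 / 7.84 = 25/196 ≈ 0.127551
lam^2 = 7.84^2 = 61.4656
var = 1 / 61.4656 ≈ 0.016269

0.1276, 0.0163


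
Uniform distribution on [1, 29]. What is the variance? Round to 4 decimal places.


Var = (b-a)^2 / 12
(b-a)^2 = (29 - 1)^2 = 784
Var = 784/12 ≈ 65.333333

65.3333


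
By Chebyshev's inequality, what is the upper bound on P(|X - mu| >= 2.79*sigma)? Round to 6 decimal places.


P <= 1/k^2
k^2 = 2.79^2 = 7.7841
1/k^2 = 1 / 7.7841 ≈ 0.12846700

0.128467


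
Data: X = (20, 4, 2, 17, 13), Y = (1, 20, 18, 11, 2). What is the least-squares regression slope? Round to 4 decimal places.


b = sum((xi-xbar)(yi-ybar)) / sum((xi-xbar)^2)
n = 5, xbar = 56/5 = 11.2, ybar = 52/5 = 10.4
Sxy = sum((xi-xbar)(yi-ybar)) = -233.4
Sxx = sum((xi-xbar)^2) = 250.8
b = Sxy / Sxx = -389/418 ≈ -0.930622

-0.9306


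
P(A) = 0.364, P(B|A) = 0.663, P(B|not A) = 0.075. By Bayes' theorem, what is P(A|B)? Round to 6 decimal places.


P(A|B) = P(B|A)*P(A) / P(B), P(B) = P(B|A)*P(A) + P(B|not A)*P(not A)
P(B|A)*P(A) = 0.663 * 0.364 = 0.241332
P(B|not A)*P(not A) = 0.075 * 0.636 = 0.0477
P(B) = 0.241332 + 0.0477 = 0.289032
P(A|B) = 0.241332 / 0.289032 ≈ 0.83496637

0.834966


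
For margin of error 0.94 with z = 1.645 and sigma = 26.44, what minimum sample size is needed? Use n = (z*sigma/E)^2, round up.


z*sigma/E = 1.645 * 26.44 / 0.94 = 46.27
(z*sigma/E)^2 = 2140.9129
round up: n = 2141

2141


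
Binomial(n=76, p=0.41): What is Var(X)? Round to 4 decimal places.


Var = n*p*(1-p) = 76 * 0.41 * 0.59 = 18.3844

18.3844


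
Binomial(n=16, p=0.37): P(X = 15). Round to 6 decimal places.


P = C(n,k) * p^k * (1-p)^(n-k)
C(16,15) = 16
p^k = 0.37^15 ≈ 0.0000003334463
(1-p)^(n-k) = 0.63^1 = 0.63
P = 16 * 0.0000003334463 * 0.63 ≈ 0.000003

0.000003


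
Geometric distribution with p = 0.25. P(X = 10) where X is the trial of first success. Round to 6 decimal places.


P = (1-p)^(k-1) * p
(1-p)^(k-1) = 0.75^9 ≈ 0.07508469
P = 0.07508469 * 0.25 ≈ 0.01877117

0.018771


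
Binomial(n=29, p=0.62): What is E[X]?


E[X] = n*p = 29 * 0.62 = 17.98

17.98


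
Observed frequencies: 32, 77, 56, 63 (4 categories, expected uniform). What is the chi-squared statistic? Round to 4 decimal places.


chi2 = sum((O-E)^2/E), E = total/4
total = 228, E = 228/4 = 57
(32 - 57)^2 / 57 = 625 / 57 = 625/57 ≈ 10.964912
(77 - 57)^2 / 57 = 400 / 57 = 400/57 ≈ 7.017544
(56 - 57)^2 / 57 = 1 / 57 = 1/57 ≈ 0.017544
(63 - 57)^2 / 57 = 36 / 57 = 12/19 ≈ 0.631579
chi2 = 354/19 ≈ 18.631579

18.6316


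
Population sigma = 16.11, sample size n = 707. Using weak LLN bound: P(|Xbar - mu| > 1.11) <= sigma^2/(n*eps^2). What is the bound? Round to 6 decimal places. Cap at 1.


bound = min(1, sigma^2/(n*eps^2))
sigma^2 = 16.11^2 = 259.5321
n*eps^2 = 707 * 1.11^2 = 707 * 1.2321 = 871.0947
sigma^2/(n*eps^2) = 259.5321 / 871.0947 ≈ 0.29793787

0.297938


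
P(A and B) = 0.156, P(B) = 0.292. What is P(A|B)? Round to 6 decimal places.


P(A|B) = P(A and B) / P(B) = 0.156 / 0.292 = 39/73 ≈ 0.53424658

0.534247


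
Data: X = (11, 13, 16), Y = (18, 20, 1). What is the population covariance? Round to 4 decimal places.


Cov = (1/n)*sum((xi-xbar)(yi-ybar))
n = 3, xbar = 40/3 ≈ 13.333333, ybar = 39/3 = 13
sum((xi-xbar)(yi-ybar)) = -46
Cov = -46 / 3 = -46/3 ≈ -15.333333

-15.3333


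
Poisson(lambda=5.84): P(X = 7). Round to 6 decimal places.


P = e^(-lam) * lam^k / k!
e^(-5.84) ≈ 0.002908843
lam^k = 5.84^7 ≈ 231680.738991
k! = 7! = 5040
P = 0.002908843 * 231680.738991 / 5040 ≈ 0.133715

0.133715


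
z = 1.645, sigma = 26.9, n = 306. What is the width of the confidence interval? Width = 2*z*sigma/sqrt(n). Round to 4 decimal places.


width = 2*z*sigma/sqrt(n)
2*z*sigma = 2 * 1.645 * 26.9 = 88.501
sqrt(306) ≈ 17.492856
width = 88.501 / 17.492856 ≈ 5.059265

5.0593


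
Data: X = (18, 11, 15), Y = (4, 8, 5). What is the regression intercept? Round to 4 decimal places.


a = ybar - b*xbar, where b = sum((xi-xbar)(yi-ybar)) / sum((xi-xbar)^2)
n = 3, xbar = 44/3 ≈ 14.666667, ybar = 17/3 ≈ 5.666667
Sxy = sum((xi-xbar)(yi-ybar)) = -43/3 ≈ -14.333333
Sxx = sum((xi-xbar)^2) = 74/3 ≈ 24.666667
b = Sxy / Sxx = -43/74 ≈ -0.581081
a = 5.666667 - (-0.581081) * 14.666667 = 525/37 ≈ 14.189189

14.1892


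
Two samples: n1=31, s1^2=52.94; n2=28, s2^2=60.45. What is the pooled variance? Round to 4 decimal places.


sp^2 = ((n1-1)*s1^2 + (n2-1)*s2^2)/(n1+n2-2)
(n1-1)*s1^2 = 30 * 52.94 = 1588.2
(n2-1)*s2^2 = 27 * 60.45 = 1632.15
numerator = 1588.2 + 1632.15 = 3220.35
n1+n2-2 = 57
sp^2 = 3220.35 / 57 = 21469/380 ≈ 56.497368

56.4974


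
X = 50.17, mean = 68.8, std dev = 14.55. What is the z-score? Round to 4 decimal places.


z = (X - mu) / sigma
X - mu = 50.17 - 68.8 = -18.63
z = -18.63 / 14.55 = -621/485 ≈ -1.280412

-1.2804


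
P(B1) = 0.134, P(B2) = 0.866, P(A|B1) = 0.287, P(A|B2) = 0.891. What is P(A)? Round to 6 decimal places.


P(A) = P(A|B1)*P(B1) + P(A|B2)*P(B2)
P(A|B1)*P(B1) = 0.287 * 0.134 = 0.038458
P(A|B2)*P(B2) = 0.891 * 0.866 = 0.771606
P(A) = 0.038458 + 0.771606 = 0.810064

0.810064


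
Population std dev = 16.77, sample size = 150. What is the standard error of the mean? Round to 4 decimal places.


SE = sigma / sqrt(n)
sqrt(150) ≈ 12.247449
SE = 16.77 / 12.247449 ≈ 1.369265

1.3693


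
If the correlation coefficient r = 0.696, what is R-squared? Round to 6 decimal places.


R^2 = r^2 = (0.696)^2 = 0.484416

0.484416


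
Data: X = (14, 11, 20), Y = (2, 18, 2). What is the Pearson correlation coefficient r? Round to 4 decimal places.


r = sum((xi-xbar)(yi-ybar)) / sqrt(sum((xi-xbar)^2) * sum((yi-ybar)^2))
n = 3, xbar = 45/3 = 15, ybar = 22/3 ≈ 7.333333
Sxy = sum((xi-xbar)(yi-ybar)) = -64
Sxx = sum((xi-xbar)^2) = 42
Syy = sum((yi-ybar)^2) = 512/3 ≈ 170.666667
sqrt(Sxx*Syy) ≈ 84.664042
r = Sxy / sqrt(Sxx*Syy) = -64 / 84.664042 ≈ -0.755929

-0.7559


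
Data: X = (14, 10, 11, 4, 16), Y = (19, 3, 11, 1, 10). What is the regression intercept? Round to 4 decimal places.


a = ybar - b*xbar, where b = sum((xi-xbar)(yi-ybar)) / sum((xi-xbar)^2)
n = 5, xbar = 55/5 = 11, ybar = 44/5 = 8.8
Sxy = sum((xi-xbar)(yi-ybar)) = 97
Sxx = sum((xi-xbar)^2) = 84
b = Sxy / Sxx = 97/84 ≈ 1.154762
a = 8.8 - 1.154762 * 11 = -1639/420 ≈ -3.902381

-3.9024


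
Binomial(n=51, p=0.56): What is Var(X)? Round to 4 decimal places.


Var = n*p*(1-p) = 51 * 0.56 * 0.44 = 12.5664

12.5664


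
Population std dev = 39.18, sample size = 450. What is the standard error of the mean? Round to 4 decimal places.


SE = sigma / sqrt(n)
sqrt(450) ≈ 21.213203
SE = 39.18 / 21.213203 ≈ 1.846963

1.8470


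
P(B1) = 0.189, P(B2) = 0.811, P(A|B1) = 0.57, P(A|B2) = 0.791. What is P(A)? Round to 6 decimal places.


P(A) = P(A|B1)*P(B1) + P(A|B2)*P(B2)
P(A|B1)*P(B1) = 0.57 * 0.189 = 0.10773
P(A|B2)*P(B2) = 0.791 * 0.811 = 0.641501
P(A) = 0.10773 + 0.641501 = 0.749231

0.749231


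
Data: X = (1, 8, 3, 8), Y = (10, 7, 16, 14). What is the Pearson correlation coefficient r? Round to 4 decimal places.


r = sum((xi-xbar)(yi-ybar)) / sqrt(sum((xi-xbar)^2) * sum((yi-ybar)^2))
n = 4, xbar = 20/4 = 5, ybar = 47/4 = 11.75
Sxy = sum((xi-xbar)(yi-ybar)) = -9
Sxx = sum((xi-xbar)^2) = 38
Syy = sum((yi-ybar)^2) = 48.75
sqrt(Sxx*Syy) ≈ 43.040678
r = Sxy / sqrt(Sxx*Syy) = -9 / 43.040678 ≈ -0.209105

-0.2091


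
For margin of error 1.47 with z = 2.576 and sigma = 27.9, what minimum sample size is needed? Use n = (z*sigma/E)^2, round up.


z*sigma/E = 2.576 * 27.9 / 1.47 = 8556/175 ≈ 48.891429
(z*sigma/E)^2 ≈ 2390.371788
round up: n = 2391

2391


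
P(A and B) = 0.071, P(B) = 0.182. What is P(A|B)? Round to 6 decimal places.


P(A|B) = P(A and B) / P(B) = 0.071 / 0.182 = 71/182 ≈ 0.39010989

0.390110


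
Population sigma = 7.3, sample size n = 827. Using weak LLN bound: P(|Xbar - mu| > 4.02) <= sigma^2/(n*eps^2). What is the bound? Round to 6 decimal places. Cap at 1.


bound = min(1, sigma^2/(n*eps^2))
sigma^2 = 7.3^2 = 53.29
n*eps^2 = 827 * 4.02^2 = 827 * 16.1604 = 13364.6508
sigma^2/(n*eps^2) = 53.29 / 13364.6508 ≈ 0.00398738

0.003987


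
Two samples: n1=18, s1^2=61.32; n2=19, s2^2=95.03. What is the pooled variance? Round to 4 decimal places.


sp^2 = ((n1-1)*s1^2 + (n2-1)*s2^2)/(n1+n2-2)
(n1-1)*s1^2 = 17 * 61.32 = 1042.44
(n2-1)*s2^2 = 18 * 95.03 = 1710.54
numerator = 1042.44 + 1710.54 = 2752.98
n1+n2-2 = 35
sp^2 = 2752.98 / 35 = 137649/1750 ≈ 78.656571

78.6566
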